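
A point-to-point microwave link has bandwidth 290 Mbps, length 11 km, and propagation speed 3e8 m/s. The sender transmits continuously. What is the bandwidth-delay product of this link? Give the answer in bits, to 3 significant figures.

10600 bits

Propagation delay = 11000 / 300000000 = 3.66667e-05 s.
BDP = R × t_prop = 290000000 × 3.66667e-05 = 10633.3 bits.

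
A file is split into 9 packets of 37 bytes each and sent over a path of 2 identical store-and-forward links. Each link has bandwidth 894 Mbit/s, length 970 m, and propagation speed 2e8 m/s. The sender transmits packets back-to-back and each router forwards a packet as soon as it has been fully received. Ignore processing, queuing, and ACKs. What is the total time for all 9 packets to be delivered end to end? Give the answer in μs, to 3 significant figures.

Per-hop transmission t_tx = L/R = 296/894000000 = 0.331096 μs.
Per-hop propagation t_prop = 970/200000000 = 4.85 μs.
Pipeline fill: first packet needs 2·t_tx to clear all hops; remaining 8 packets each add one t_tx.
Total = (2+9-1)·t_tx + 2·t_prop = 10·0.331096 + 2·4.85 = 13.0 μs.

13.0 μs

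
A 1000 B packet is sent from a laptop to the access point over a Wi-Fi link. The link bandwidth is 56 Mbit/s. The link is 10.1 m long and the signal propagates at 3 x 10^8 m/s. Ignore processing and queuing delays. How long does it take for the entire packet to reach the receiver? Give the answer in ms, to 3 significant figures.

L = 1000 × 8 = 8000 bits.
Transmission delay = L/R = 8000 / 56000000 = 0.142857 ms.
Propagation delay = d/s = 10.1 m / 300000000 m/s = 3.36667e-05 ms.
Total = 0.143 ms.

0.143 ms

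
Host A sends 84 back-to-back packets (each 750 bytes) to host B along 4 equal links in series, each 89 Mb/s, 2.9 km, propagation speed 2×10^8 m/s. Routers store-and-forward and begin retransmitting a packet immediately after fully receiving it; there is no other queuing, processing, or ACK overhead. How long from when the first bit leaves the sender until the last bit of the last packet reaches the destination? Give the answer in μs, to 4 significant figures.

Per-hop transmission t_tx = L/R = 6000/89000000 = 67.4157 μs.
Per-hop propagation t_prop = 2900/200000000 = 14.5 μs.
Pipeline fill: first packet needs 4·t_tx to clear all hops; remaining 83 packets each add one t_tx.
Total = (4+84-1)·t_tx + 4·t_prop = 87·67.4157 + 4·14.5 = 5923 μs.

5923 μs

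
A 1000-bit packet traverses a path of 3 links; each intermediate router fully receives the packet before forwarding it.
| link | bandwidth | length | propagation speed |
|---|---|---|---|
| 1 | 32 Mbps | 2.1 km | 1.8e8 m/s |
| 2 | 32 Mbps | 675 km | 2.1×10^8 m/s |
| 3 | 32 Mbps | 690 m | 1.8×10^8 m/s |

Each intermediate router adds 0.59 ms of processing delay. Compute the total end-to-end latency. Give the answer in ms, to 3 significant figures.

Transmission delay per hop = L/R = 1000/32000000 = 0.03125 ms; 3 hops → 0.09375 ms.
Propagation delays (d/s per hop): 0.0116667, 3.21429, 0.00383333 ms; sum = 3.22979 ms.
Processing at 2 router(s): 2 × 0.59 ms = 1.18 ms.
End-to-end = 4.50 ms.

4.50 ms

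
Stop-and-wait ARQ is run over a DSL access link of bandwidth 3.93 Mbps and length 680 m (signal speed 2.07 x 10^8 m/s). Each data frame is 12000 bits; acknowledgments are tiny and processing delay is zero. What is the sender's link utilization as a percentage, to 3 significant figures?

99.8 %

t_tx = L/R = 12000/3930000 = 0.00305344 s.
t_prop = 680/2.07e+08 = 3.28502e-06 s; RTT = 6.57005e-06 s.
Cycle = t_tx + RTT = 0.00306001 s.
Utilization = t_tx / cycle = 0.00305344/0.00306001 = 99.8 %.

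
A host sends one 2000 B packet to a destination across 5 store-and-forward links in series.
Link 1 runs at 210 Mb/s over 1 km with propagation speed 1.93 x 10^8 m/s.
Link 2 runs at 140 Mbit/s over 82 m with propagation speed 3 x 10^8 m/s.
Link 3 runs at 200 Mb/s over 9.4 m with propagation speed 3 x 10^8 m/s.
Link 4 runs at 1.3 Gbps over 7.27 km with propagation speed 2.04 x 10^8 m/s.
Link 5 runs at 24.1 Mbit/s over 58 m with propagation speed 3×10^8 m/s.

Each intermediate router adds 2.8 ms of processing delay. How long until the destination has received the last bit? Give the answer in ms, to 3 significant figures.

12.2 ms

L = 2000 × 8 = 16000 bits.
Transmission delays (L/R per hop): 0.0761905, 0.114286, 0.08, 0.0123077, 0.6639 ms; sum = 0.946684 ms.
Propagation delays (d/s per hop): 0.00518135, 0.000273333, 3.13333e-05, 0.0356373, 0.000193333 ms; sum = 0.0413166 ms.
Processing at 4 router(s): 4 × 2.8 ms = 11.2 ms.
End-to-end = 12.2 ms.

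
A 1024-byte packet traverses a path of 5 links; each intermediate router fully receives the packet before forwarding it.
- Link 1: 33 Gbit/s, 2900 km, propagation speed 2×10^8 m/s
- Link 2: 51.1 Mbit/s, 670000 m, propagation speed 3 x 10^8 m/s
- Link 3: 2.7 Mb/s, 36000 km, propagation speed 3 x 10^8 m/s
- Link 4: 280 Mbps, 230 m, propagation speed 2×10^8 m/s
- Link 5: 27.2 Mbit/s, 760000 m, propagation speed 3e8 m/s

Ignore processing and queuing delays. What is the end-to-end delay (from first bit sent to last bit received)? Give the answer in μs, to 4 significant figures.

L = 1024 × 8 = 8192 bits.
Transmission delays (L/R per hop): 0.248242, 160.313, 3034.07, 29.2571, 301.176 μs; sum = 3525.07 μs.
Propagation delays (d/s per hop): 14500, 2233.33, 120000, 1.15, 2533.33 μs; sum = 139268 μs.
End-to-end = 142800 μs.

142800 μs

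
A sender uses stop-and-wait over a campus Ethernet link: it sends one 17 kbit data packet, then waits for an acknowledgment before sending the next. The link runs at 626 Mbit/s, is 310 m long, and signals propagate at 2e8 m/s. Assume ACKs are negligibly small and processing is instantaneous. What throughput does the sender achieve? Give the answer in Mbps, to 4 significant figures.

t_tx = L/R = 17000/626000000 = 2.71565e-05 s.
t_prop = 310/200000000 = 1.55e-06 s; RTT = 3.1e-06 s.
Cycle = t_tx + RTT = 3.02565e-05 s.
Throughput = L / cycle = 17000 / 3.02565e-05 = 561.9 Mbps.

561.9 Mbps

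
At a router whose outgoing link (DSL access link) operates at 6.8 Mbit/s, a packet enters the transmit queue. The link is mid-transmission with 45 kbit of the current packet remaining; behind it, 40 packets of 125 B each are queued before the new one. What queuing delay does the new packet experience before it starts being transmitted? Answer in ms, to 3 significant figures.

12.5 ms

Each queued packet: L/R = 1000/6800000 = 0.147059 ms.
40 queued → 5.88235 ms.
Plus remaining 45000 bits of current packet: 6.61765 ms.
Queuing delay = 12.5 ms.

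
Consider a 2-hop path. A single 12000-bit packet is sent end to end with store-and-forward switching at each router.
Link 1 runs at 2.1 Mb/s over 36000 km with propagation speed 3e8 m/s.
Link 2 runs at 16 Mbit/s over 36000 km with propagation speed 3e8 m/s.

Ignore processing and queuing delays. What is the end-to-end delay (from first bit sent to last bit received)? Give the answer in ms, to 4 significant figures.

Transmission delays (L/R per hop): 5.71429, 0.75 ms; sum = 6.46429 ms.
Propagation delays (d/s per hop): 120, 120 ms; sum = 240 ms.
End-to-end = 246.5 ms.

246.5 ms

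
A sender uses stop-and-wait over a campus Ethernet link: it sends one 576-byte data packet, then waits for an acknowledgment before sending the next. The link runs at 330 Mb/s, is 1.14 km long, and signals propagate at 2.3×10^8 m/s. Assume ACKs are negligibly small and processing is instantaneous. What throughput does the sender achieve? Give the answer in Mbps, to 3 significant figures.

193 Mbps

t_tx = L/R = 4608/330000000 = 1.39636e-05 s.
t_prop = 1140/2.3e+08 = 4.95652e-06 s; RTT = 9.91304e-06 s.
Cycle = t_tx + RTT = 2.38767e-05 s.
Throughput = L / cycle = 4608 / 2.38767e-05 = 193 Mbps.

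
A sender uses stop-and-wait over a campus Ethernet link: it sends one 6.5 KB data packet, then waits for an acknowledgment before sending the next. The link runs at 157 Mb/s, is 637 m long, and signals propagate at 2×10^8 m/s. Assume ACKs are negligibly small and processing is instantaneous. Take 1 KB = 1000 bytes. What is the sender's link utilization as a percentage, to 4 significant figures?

t_tx = L/R = 52000/157000000 = 0.00033121 s.
t_prop = 637/200000000 = 3.185e-06 s; RTT = 6.37e-06 s.
Cycle = t_tx + RTT = 0.00033758 s.
Utilization = t_tx / cycle = 0.00033121/0.00033758 = 98.11 %.

98.11 %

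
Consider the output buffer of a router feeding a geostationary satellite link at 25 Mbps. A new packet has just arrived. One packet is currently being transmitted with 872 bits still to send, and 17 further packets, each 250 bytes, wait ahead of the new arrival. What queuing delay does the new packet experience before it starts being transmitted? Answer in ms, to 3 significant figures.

1.39 ms

Each queued packet: L/R = 2000/25000000 = 0.08 ms.
17 queued → 1.36 ms.
Plus remaining 872 bits of current packet: 0.03488 ms.
Queuing delay = 1.39 ms.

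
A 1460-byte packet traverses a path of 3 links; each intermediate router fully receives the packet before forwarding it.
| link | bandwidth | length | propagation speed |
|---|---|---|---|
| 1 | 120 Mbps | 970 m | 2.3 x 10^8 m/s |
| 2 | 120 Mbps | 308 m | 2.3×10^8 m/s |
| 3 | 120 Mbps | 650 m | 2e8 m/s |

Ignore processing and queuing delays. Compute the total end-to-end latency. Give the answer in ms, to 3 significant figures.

L = 1460 × 8 = 11680 bits.
Transmission delay per hop = L/R = 11680/120000000 = 0.0973333 ms; 3 hops → 0.292 ms.
Propagation delays (d/s per hop): 0.00421739, 0.00133913, 0.00325 ms; sum = 0.00880652 ms.
End-to-end = 0.301 ms.

0.301 ms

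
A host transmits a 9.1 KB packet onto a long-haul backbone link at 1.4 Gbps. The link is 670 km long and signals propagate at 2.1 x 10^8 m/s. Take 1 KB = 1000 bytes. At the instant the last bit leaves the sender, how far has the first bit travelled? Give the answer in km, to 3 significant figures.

10.9 km

t_tx = L/R = 72800/1400000000 = 5.2e-05 s.
Distance = s × t_tx = 210000000 × 5.2e-05 = 10.9 km.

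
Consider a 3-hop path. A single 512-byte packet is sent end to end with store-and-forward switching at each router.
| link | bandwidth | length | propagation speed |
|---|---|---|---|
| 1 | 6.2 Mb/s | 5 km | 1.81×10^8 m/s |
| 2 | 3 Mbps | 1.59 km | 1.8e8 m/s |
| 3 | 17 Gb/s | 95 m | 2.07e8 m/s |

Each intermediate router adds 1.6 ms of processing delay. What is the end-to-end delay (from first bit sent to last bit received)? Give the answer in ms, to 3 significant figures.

5.26 ms

L = 512 × 8 = 4096 bits.
Transmission delays (L/R per hop): 0.660645, 1.36533, 0.000240941 ms; sum = 2.02622 ms.
Propagation delays (d/s per hop): 0.0276243, 0.00883333, 0.000458937 ms; sum = 0.0369166 ms.
Processing at 2 router(s): 2 × 1.6 ms = 3.2 ms.
End-to-end = 5.26 ms.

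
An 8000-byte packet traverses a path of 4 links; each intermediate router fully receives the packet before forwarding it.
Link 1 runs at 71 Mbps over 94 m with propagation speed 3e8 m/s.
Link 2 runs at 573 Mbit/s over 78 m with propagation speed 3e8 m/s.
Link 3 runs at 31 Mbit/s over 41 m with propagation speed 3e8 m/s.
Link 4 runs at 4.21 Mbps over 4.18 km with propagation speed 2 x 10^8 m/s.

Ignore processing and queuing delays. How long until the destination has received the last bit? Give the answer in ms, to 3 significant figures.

18.3 ms

L = 8000 × 8 = 64000 bits.
Transmission delays (L/R per hop): 0.901408, 0.111693, 2.06452, 15.2019 ms; sum = 18.2795 ms.
Propagation delays (d/s per hop): 0.000313333, 0.00026, 0.000136667, 0.0209 ms; sum = 0.02161 ms.
End-to-end = 18.3 ms.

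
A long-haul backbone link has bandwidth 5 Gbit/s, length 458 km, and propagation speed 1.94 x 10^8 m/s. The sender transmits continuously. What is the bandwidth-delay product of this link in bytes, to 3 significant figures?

1480000 bytes

Propagation delay = 458000 / 194000000 = 0.00236082 s.
BDP = R × t_prop = 5000000000 × 0.00236082 = 11804100 bits.
In bytes: 11804100/8 = 1480000 bytes.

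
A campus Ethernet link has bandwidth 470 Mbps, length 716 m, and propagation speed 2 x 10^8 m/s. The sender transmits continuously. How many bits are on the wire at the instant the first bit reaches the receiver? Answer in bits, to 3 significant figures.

Propagation delay = 716 / 200000000 = 3.58e-06 s.
BDP = R × t_prop = 470000000 × 3.58e-06 = 1682.6 bits.

1680 bits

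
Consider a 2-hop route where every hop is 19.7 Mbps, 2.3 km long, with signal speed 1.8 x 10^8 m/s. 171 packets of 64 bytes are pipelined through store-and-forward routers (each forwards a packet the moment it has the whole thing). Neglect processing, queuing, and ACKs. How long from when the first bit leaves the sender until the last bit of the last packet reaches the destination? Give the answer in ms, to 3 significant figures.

4.50 ms

Per-hop transmission t_tx = L/R = 512/19700000 = 0.0259898 ms.
Per-hop propagation t_prop = 2300/180000000 = 0.0127778 ms.
Pipeline fill: first packet needs 2·t_tx to clear all hops; remaining 170 packets each add one t_tx.
Total = (2+171-1)·t_tx + 2·t_prop = 172·0.0259898 + 2·0.0127778 = 4.50 ms.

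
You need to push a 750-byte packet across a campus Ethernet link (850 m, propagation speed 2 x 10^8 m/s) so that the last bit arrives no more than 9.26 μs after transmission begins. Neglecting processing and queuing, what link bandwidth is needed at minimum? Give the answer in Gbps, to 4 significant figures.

L = 6000 bits.
Propagation delay = 850 / 200000000 = 4.25 μs.
Transmission budget = 9.26 − 4.25 = 5.01 μs.
R ≥ L / t_tx = 6000 bits / 5.01e-06 s = 1.198 Gbps.

1.198 Gbps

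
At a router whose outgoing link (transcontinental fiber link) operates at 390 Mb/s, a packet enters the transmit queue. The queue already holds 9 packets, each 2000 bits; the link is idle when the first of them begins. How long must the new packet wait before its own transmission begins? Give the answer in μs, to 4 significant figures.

46.15 μs

Each queued packet: L/R = 2000/390000000 = 5.12821 μs.
9 queued → 46.1538 μs.
Queuing delay = 46.15 μs.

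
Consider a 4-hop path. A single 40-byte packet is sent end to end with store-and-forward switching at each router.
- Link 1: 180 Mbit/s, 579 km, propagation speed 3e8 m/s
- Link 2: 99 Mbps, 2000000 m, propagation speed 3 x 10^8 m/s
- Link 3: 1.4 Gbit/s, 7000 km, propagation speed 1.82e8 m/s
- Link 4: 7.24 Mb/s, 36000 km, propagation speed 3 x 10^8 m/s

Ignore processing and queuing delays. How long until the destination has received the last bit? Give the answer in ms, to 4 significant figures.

L = 40 × 8 = 320 bits.
Transmission delays (L/R per hop): 0.00177778, 0.00323232, 0.000228571, 0.0441989 ms; sum = 0.0494376 ms.
Propagation delays (d/s per hop): 1.93, 6.66667, 38.4615, 120 ms; sum = 167.058 ms.
End-to-end = 167.1 ms.

167.1 ms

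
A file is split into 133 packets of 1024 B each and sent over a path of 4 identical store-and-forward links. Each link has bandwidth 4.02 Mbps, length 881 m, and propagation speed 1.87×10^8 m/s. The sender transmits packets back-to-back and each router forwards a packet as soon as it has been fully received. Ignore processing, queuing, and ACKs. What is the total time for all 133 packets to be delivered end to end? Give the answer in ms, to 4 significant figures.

Per-hop transmission t_tx = L/R = 8192/4.02e+06 = 2.03781 ms.
Per-hop propagation t_prop = 881/187000000 = 0.00471123 ms.
Pipeline fill: first packet needs 4·t_tx to clear all hops; remaining 132 packets each add one t_tx.
Total = (4+133-1)·t_tx + 4·t_prop = 136·2.03781 + 4·0.00471123 = 277.2 ms.

277.2 ms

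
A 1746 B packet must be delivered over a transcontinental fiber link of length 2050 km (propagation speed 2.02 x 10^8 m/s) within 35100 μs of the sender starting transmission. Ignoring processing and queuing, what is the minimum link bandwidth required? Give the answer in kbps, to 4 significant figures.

559.8 kbps

L = 13968 bits.
Propagation delay = 2050000 / 202000000 = 10148.5 μs.
Transmission budget = 35100 − 10148.5 = 24951.5 μs.
R ≥ L / t_tx = 13968 bits / 0.0249515 s = 559.8 kbps.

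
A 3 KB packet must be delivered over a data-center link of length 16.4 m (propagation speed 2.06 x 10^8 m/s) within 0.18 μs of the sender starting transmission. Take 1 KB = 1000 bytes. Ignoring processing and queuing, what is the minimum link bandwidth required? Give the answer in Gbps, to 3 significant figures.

L = 24000 bits.
Propagation delay = 16.4 / 206000000 = 0.0796117 μs.
Transmission budget = 0.18 − 0.0796117 = 0.100388 μs.
R ≥ L / t_tx = 24000 bits / 1.00388e-07 s = 239 Gbps.

239 Gbps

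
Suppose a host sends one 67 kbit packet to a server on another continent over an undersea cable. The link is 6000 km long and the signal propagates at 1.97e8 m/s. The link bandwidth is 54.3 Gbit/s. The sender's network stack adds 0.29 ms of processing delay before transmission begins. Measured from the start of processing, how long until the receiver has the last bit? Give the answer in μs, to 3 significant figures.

30700 μs

L = 67000 bits.
Transmission delay = L/R = 67000 / 54300000000 = 1.23389 μs.
Propagation delay = d/s = 6000000 m / 197000000 m/s = 30456.9 μs.
Plus processing delay 0.29 ms = 290 μs.
Total = 30700 μs.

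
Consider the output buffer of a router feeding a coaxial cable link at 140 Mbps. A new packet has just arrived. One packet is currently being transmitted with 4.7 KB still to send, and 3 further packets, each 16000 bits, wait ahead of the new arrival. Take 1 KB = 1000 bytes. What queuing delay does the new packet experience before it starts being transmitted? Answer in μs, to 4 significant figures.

Each queued packet: L/R = 16000/140000000 = 114.286 μs.
3 queued → 342.857 μs.
Plus remaining 37600 bits of current packet: 268.571 μs.
Queuing delay = 611.4 μs.

611.4 μs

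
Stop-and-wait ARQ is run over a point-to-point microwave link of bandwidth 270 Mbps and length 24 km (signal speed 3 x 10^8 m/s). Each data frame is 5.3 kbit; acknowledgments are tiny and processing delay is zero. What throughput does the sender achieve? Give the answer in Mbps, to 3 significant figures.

29.5 Mbps

t_tx = L/R = 5300/270000000 = 1.96296e-05 s.
t_prop = 24000/300000000 = 8e-05 s; RTT = 0.00016 s.
Cycle = t_tx + RTT = 0.00017963 s.
Throughput = L / cycle = 5300 / 0.00017963 = 29.5 Mbps.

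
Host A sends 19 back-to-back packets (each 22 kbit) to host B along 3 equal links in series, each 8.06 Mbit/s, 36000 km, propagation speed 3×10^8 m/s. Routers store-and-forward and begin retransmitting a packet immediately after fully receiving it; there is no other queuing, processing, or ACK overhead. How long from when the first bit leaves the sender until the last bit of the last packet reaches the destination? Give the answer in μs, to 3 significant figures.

417000 μs

Per-hop transmission t_tx = L/R = 22000/8.06e+06 = 2729.53 μs.
Per-hop propagation t_prop = 36000000/300000000 = 120000 μs.
Pipeline fill: first packet needs 3·t_tx to clear all hops; remaining 18 packets each add one t_tx.
Total = (3+19-1)·t_tx + 3·t_prop = 21·2729.53 + 3·120000 = 417000 μs.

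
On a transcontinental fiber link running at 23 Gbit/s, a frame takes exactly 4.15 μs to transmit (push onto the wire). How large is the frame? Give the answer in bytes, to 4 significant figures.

11930 bytes

L = R × t_tx = 23000000000 b/s × 4.15e-06 s = 95450 bits.
In bytes: 95450 / 8 = 11930 bytes.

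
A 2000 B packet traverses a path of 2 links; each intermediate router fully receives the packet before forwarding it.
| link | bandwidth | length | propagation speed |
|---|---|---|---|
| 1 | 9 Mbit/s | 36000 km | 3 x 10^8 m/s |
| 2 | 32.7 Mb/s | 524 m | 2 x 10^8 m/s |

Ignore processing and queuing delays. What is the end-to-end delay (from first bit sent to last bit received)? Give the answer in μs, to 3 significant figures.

L = 2000 × 8 = 16000 bits.
Transmission delays (L/R per hop): 1777.78, 489.297 μs; sum = 2267.07 μs.
Propagation delays (d/s per hop): 120000, 2.62 μs; sum = 120003 μs.
End-to-end = 122000 μs.

122000 μs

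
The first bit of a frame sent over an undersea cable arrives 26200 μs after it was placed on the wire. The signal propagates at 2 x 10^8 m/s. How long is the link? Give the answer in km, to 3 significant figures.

d = s × t_prop = 200000000 × 0.0262 = 5240 km.

5240 km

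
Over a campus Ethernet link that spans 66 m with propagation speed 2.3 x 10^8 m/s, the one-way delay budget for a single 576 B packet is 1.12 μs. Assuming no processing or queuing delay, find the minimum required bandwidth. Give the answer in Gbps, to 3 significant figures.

L = 4608 bits.
Propagation delay = 66 / 2.3e+08 = 0.286957 μs.
Transmission budget = 1.12 − 0.286957 = 0.833043 μs.
R ≥ L / t_tx = 4608 bits / 8.33043e-07 s = 5.53 Gbps.

5.53 Gbps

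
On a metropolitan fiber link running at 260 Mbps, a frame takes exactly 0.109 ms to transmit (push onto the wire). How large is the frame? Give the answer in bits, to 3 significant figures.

L = R × t_tx = 260000000 b/s × 0.000109 s = 28340 bits.

28300 bits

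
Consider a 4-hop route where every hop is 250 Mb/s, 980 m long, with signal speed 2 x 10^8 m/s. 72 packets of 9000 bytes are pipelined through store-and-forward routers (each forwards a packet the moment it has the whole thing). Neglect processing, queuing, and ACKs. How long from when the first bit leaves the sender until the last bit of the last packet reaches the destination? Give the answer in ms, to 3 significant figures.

Per-hop transmission t_tx = L/R = 72000/250000000 = 0.288 ms.
Per-hop propagation t_prop = 980/200000000 = 0.0049 ms.
Pipeline fill: first packet needs 4·t_tx to clear all hops; remaining 71 packets each add one t_tx.
Total = (4+72-1)·t_tx + 4·t_prop = 75·0.288 + 4·0.0049 = 21.6 ms.

21.6 ms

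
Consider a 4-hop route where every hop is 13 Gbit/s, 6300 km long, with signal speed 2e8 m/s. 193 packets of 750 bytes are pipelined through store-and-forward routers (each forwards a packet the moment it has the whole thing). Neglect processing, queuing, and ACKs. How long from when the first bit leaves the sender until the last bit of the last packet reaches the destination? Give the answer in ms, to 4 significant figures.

Per-hop transmission t_tx = L/R = 6000/13000000000 = 0.000461538 ms.
Per-hop propagation t_prop = 6300000/200000000 = 31.5 ms.
Pipeline fill: first packet needs 4·t_tx to clear all hops; remaining 192 packets each add one t_tx.
Total = (4+193-1)·t_tx + 4·t_prop = 196·0.000461538 + 4·31.5 = 126.1 ms.

126.1 ms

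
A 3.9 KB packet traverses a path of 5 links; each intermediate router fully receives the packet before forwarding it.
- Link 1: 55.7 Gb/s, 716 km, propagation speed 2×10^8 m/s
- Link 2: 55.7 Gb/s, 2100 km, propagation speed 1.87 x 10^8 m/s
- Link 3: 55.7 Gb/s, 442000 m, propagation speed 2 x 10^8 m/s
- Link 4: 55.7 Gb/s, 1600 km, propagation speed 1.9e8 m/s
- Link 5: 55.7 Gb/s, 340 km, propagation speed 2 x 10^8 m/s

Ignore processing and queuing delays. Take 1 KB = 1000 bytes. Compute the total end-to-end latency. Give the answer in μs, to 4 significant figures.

27140 μs

L = 31200 bits.
Transmission delay per hop = L/R = 31200/55700000000 = 0.560144 μs; 5 hops → 2.80072 μs.
Propagation delays (d/s per hop): 3580, 11229.9, 2210, 8421.05, 1700 μs; sum = 27141 μs.
End-to-end = 27140 μs.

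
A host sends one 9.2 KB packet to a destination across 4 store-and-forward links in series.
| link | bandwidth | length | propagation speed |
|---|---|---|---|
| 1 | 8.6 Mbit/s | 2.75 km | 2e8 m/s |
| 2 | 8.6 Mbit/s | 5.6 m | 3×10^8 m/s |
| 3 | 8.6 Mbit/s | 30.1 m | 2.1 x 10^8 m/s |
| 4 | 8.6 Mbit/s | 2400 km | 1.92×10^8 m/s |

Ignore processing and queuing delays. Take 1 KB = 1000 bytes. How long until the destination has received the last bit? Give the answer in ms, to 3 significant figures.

46.7 ms

L = 73600 bits.
Transmission delay per hop = L/R = 73600/8600000 = 8.55814 ms; 4 hops → 34.2326 ms.
Propagation delays (d/s per hop): 0.01375, 1.86667e-05, 0.000143333, 12.5 ms; sum = 12.5139 ms.
End-to-end = 46.7 ms.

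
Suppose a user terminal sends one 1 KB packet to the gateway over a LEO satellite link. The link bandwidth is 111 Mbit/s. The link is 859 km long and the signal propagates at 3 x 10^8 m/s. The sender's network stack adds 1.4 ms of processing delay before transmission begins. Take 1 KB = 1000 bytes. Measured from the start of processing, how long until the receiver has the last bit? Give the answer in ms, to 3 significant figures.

4.34 ms

L = 8000 bits.
Transmission delay = L/R = 8000 / 111000000 = 0.0720721 ms.
Propagation delay = d/s = 859000 m / 300000000 m/s = 2.86333 ms.
Plus processing delay 1.4 ms = 1.4 ms.
Total = 4.34 ms.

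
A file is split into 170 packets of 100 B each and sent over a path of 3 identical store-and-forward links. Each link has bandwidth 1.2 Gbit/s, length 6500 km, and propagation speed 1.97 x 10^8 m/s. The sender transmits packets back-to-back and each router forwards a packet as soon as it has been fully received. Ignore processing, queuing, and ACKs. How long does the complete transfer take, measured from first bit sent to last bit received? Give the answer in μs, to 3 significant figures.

99100 μs

Per-hop transmission t_tx = L/R = 800/1200000000 = 0.666667 μs.
Per-hop propagation t_prop = 6500000/197000000 = 32994.9 μs.
Pipeline fill: first packet needs 3·t_tx to clear all hops; remaining 169 packets each add one t_tx.
Total = (3+170-1)·t_tx + 3·t_prop = 172·0.666667 + 3·32994.9 = 99100 μs.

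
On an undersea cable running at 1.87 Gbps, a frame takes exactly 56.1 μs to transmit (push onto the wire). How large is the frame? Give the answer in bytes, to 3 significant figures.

L = R × t_tx = 1870000000 b/s × 5.61e-05 s = 104907 bits.
In bytes: 104907 / 8 = 13100 bytes.

13100 bytes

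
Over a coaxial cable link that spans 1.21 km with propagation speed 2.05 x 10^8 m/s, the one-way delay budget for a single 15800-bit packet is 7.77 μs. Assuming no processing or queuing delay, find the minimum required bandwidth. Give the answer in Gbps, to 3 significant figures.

Propagation delay = 1210 / 2.05e+08 = 5.90244 μs.
Transmission budget = 7.77 − 5.90244 = 1.86756 μs.
R ≥ L / t_tx = 15800 bits / 1.86756e-06 s = 8.46 Gbps.

8.46 Gbps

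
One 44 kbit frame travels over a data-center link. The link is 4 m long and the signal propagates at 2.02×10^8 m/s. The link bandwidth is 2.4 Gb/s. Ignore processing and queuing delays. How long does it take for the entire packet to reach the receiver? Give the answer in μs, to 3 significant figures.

L = 44000 bits.
Transmission delay = L/R = 44000 / 2400000000 = 18.3333 μs.
Propagation delay = d/s = 4 m / 202000000 m/s = 0.019802 μs.
Total = 18.4 μs.

18.4 μs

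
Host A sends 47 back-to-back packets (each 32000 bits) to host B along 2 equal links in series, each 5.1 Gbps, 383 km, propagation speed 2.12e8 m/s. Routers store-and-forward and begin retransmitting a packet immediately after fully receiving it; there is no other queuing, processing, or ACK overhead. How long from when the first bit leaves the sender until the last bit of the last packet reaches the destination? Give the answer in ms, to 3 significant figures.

Per-hop transmission t_tx = L/R = 32000/5100000000 = 0.00627451 ms.
Per-hop propagation t_prop = 383000/212000000 = 1.8066 ms.
Pipeline fill: first packet needs 2·t_tx to clear all hops; remaining 46 packets each add one t_tx.
Total = (2+47-1)·t_tx + 2·t_prop = 48·0.00627451 + 2·1.8066 = 3.91 ms.

3.91 ms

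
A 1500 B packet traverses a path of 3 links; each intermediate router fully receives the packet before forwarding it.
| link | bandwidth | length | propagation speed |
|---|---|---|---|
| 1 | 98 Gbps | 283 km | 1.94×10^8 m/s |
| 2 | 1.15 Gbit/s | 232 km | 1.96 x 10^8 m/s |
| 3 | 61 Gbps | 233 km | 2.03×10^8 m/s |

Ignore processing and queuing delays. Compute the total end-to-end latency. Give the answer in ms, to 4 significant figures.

3.801 ms

L = 1500 × 8 = 12000 bits.
Transmission delays (L/R per hop): 0.000122449, 0.0104348, 0.000196721 ms; sum = 0.010754 ms.
Propagation delays (d/s per hop): 1.45876, 1.18367, 1.14778 ms; sum = 3.79022 ms.
End-to-end = 3.801 ms.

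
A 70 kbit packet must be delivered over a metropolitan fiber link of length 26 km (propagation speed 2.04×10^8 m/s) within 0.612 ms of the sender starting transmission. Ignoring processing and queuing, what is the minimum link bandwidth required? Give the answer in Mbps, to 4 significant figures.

144.5 Mbps

Propagation delay = 26000 / 204000000 = 0.127451 ms.
Transmission budget = 0.612 − 0.127451 = 0.484549 ms.
R ≥ L / t_tx = 70000 bits / 0.000484549 s = 144.5 Mbps.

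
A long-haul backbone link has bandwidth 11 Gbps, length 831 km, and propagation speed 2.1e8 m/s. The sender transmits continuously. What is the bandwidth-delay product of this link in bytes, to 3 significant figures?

Propagation delay = 831000 / 210000000 = 0.00395714 s.
BDP = R × t_prop = 11000000000 × 0.00395714 = 43528600 bits.
In bytes: 43528600/8 = 5440000 bytes.

5440000 bytes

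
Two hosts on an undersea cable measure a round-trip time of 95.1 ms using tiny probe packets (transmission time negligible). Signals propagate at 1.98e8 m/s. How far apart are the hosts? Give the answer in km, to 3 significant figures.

One-way propagation = RTT/2 = 47.55 ms.
d = s × t = 198000000 × 0.04755 = 9410 km.

9410 km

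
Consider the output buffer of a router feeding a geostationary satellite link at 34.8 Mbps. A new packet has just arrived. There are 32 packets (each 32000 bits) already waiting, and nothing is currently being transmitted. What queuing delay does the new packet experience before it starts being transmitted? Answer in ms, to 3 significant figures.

29.4 ms

Each queued packet: L/R = 32000/34800000 = 0.91954 ms.
32 queued → 29.4253 ms.
Queuing delay = 29.4 ms.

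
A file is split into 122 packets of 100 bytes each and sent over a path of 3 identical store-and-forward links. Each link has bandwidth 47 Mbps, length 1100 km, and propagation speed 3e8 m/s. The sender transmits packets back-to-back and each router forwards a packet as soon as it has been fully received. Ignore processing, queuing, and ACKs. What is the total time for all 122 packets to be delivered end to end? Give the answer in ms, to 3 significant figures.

Per-hop transmission t_tx = L/R = 800/47000000 = 0.0170213 ms.
Per-hop propagation t_prop = 1100000/300000000 = 3.66667 ms.
Pipeline fill: first packet needs 3·t_tx to clear all hops; remaining 121 packets each add one t_tx.
Total = (3+122-1)·t_tx + 3·t_prop = 124·0.0170213 + 3·3.66667 = 13.1 ms.

13.1 ms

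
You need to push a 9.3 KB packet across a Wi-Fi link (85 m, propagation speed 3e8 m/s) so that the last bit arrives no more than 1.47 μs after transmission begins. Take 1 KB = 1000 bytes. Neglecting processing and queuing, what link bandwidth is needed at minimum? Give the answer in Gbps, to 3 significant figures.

L = 74400 bits.
Propagation delay = 85 / 300000000 = 0.283333 μs.
Transmission budget = 1.47 − 0.283333 = 1.18667 μs.
R ≥ L / t_tx = 74400 bits / 1.18667e-06 s = 62.7 Gbps.

62.7 Gbps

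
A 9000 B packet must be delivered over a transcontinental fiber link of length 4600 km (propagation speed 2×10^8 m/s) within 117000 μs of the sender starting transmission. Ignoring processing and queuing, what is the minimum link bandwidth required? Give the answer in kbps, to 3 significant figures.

L = 72000 bits.
Propagation delay = 4600000 / 200000000 = 23000 μs.
Transmission budget = 117000 − 23000 = 94000 μs.
R ≥ L / t_tx = 72000 bits / 0.094 s = 766 kbps.

766 kbps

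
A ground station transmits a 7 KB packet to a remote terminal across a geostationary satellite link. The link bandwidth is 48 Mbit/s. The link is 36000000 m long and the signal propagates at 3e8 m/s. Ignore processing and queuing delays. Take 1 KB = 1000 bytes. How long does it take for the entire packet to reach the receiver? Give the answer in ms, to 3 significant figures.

L = 56000 bits.
Transmission delay = L/R = 56000 / 48000000 = 1.16667 ms.
Propagation delay = d/s = 36000000 m / 300000000 m/s = 120 ms.
Total = 121 ms.

121 ms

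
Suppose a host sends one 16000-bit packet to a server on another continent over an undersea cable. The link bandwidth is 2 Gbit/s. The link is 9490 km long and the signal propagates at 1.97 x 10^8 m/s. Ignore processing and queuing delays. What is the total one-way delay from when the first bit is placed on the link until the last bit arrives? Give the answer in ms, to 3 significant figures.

48.2 ms

Transmission delay = L/R = 16000 / 2000000000 = 0.008 ms.
Propagation delay = d/s = 9490000 m / 197000000 m/s = 48.1726 ms.
Total = 48.2 ms.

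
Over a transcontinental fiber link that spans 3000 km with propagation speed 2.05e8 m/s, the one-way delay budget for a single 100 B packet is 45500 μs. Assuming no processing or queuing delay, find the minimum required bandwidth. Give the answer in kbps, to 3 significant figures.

25.9 kbps

L = 800 bits.
Propagation delay = 3000000 / 2.05e+08 = 14634.1 μs.
Transmission budget = 45500 − 14634.1 = 30865.9 μs.
R ≥ L / t_tx = 800 bits / 0.0308659 s = 25.9 kbps.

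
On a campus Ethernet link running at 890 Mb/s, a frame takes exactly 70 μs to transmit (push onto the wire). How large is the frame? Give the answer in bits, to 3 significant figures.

L = R × t_tx = 890000000 b/s × 7e-05 s = 62300 bits.

62300 bits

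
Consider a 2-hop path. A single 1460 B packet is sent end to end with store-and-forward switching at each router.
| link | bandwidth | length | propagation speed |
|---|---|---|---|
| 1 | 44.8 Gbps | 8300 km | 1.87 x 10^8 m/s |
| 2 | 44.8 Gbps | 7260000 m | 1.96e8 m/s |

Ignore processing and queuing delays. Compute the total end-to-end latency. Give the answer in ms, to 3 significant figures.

L = 1460 × 8 = 11680 bits.
Transmission delay per hop = L/R = 11680/44800000000 = 0.000260714 ms; 2 hops → 0.000521429 ms.
Propagation delays (d/s per hop): 44.385, 37.0408 ms; sum = 81.4258 ms.
End-to-end = 81.4 ms.

81.4 ms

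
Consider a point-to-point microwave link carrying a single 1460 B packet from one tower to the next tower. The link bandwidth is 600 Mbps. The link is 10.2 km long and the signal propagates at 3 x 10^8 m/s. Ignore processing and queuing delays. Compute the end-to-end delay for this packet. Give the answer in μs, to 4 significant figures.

L = 1460 × 8 = 11680 bits.
Transmission delay = L/R = 11680 / 600000000 = 19.4667 μs.
Propagation delay = d/s = 10200 m / 300000000 m/s = 34 μs.
Total = 53.47 μs.

53.47 μs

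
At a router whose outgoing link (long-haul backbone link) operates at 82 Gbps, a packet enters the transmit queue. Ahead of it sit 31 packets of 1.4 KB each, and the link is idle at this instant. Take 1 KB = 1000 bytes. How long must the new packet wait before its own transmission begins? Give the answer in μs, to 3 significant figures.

Each queued packet: L/R = 11200/82000000000 = 0.136585 μs.
31 queued → 4.23415 μs.
Queuing delay = 4.23 μs.

4.23 μs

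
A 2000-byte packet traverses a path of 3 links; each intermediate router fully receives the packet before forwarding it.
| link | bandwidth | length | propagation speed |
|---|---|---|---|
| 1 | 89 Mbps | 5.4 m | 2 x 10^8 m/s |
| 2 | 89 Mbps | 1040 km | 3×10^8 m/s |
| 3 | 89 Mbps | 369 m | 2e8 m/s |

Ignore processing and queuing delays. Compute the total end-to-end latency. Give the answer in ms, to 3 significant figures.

4.01 ms

L = 2000 × 8 = 16000 bits.
Transmission delay per hop = L/R = 16000/89000000 = 0.179775 ms; 3 hops → 0.539326 ms.
Propagation delays (d/s per hop): 2.7e-05, 3.46667, 0.001845 ms; sum = 3.46854 ms.
End-to-end = 4.01 ms.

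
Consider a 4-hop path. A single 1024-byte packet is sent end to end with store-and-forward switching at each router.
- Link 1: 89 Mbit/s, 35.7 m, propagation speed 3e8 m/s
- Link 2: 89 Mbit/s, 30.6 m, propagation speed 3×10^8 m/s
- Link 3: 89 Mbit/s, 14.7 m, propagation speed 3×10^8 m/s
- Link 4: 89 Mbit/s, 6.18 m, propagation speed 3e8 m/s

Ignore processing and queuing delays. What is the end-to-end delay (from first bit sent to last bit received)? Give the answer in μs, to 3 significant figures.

368 μs

L = 1024 × 8 = 8192 bits.
Transmission delay per hop = L/R = 8192/89000000 = 92.0449 μs; 4 hops → 368.18 μs.
Propagation delays (d/s per hop): 0.119, 0.102, 0.049, 0.0206 μs; sum = 0.2906 μs.
End-to-end = 368 μs.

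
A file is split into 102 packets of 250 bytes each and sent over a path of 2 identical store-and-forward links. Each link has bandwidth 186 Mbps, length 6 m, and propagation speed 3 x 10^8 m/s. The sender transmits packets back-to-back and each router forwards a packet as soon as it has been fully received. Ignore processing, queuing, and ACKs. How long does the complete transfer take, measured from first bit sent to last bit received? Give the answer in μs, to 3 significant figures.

Per-hop transmission t_tx = L/R = 2000/186000000 = 10.7527 μs.
Per-hop propagation t_prop = 6/300000000 = 0.02 μs.
Pipeline fill: first packet needs 2·t_tx to clear all hops; remaining 101 packets each add one t_tx.
Total = (2+102-1)·t_tx + 2·t_prop = 103·10.7527 + 2·0.02 = 1110 μs.

1110 μs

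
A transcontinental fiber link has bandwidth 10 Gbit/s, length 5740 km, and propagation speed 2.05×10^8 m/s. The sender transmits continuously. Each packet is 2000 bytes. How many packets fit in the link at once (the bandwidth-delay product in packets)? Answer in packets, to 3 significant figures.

Propagation delay = 5740000 / 2.05e+08 = 0.028 s.
BDP = R × t_prop = 10000000000 × 0.028 = 280000000 bits.
In packets of 16000 bits: 17500 packets.

17500 packets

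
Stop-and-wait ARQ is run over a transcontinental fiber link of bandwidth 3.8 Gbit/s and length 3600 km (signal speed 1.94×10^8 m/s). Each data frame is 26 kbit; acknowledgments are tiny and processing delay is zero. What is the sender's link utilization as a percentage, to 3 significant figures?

t_tx = L/R = 26000/3800000000 = 6.84211e-06 s.
t_prop = 3600000/194000000 = 0.0185567 s; RTT = 0.0371134 s.
Cycle = t_tx + RTT = 0.0371202 s.
Utilization = t_tx / cycle = 6.84211e-06/0.0371202 = 0.0184 %.

0.0184 %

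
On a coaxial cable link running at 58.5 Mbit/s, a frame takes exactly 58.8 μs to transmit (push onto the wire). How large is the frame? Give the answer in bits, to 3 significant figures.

3440 bits

L = R × t_tx = 58500000 b/s × 5.88e-05 s = 3439.8 bits.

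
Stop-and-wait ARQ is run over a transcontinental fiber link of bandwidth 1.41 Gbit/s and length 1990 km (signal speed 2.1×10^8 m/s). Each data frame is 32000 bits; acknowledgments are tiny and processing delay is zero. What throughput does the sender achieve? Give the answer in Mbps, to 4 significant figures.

1.686 Mbps

t_tx = L/R = 32000/1410000000 = 2.2695e-05 s.
t_prop = 1990000/210000000 = 0.00947619 s; RTT = 0.0189524 s.
Cycle = t_tx + RTT = 0.0189751 s.
Throughput = L / cycle = 32000 / 0.0189751 = 1.686 Mbps.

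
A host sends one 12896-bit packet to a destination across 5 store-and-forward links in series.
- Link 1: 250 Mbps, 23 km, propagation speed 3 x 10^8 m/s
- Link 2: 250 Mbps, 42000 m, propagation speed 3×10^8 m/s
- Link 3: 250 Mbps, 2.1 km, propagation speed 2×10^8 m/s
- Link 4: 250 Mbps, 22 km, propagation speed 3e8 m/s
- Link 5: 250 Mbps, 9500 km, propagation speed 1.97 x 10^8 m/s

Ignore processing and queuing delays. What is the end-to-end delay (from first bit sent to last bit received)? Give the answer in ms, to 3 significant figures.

48.8 ms

Transmission delay per hop = L/R = 12896/250000000 = 0.051584 ms; 5 hops → 0.25792 ms.
Propagation delays (d/s per hop): 0.0766667, 0.14, 0.0105, 0.0733333, 48.2234 ms; sum = 48.5239 ms.
End-to-end = 48.8 ms.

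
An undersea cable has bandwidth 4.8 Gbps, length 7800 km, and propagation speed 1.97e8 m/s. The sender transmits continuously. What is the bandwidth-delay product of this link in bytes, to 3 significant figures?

23800000 bytes

Propagation delay = 7800000 / 197000000 = 0.0395939 s.
BDP = R × t_prop = 4800000000 × 0.0395939 = 190051000 bits.
In bytes: 190051000/8 = 23800000 bytes.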